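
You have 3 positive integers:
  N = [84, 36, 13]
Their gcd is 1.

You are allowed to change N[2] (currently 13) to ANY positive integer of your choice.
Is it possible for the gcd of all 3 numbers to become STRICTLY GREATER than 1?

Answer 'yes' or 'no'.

Answer: yes

Derivation:
Current gcd = 1
gcd of all OTHER numbers (without N[2]=13): gcd([84, 36]) = 12
The new gcd after any change is gcd(12, new_value).
This can be at most 12.
Since 12 > old gcd 1, the gcd CAN increase (e.g., set N[2] = 12).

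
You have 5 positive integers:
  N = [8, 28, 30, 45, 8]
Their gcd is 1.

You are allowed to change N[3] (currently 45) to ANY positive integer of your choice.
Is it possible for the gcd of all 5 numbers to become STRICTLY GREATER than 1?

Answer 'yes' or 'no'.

Answer: yes

Derivation:
Current gcd = 1
gcd of all OTHER numbers (without N[3]=45): gcd([8, 28, 30, 8]) = 2
The new gcd after any change is gcd(2, new_value).
This can be at most 2.
Since 2 > old gcd 1, the gcd CAN increase (e.g., set N[3] = 2).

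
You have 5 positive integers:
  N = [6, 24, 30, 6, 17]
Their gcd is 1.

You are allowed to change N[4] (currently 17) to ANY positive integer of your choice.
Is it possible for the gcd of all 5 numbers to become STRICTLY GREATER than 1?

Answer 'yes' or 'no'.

Current gcd = 1
gcd of all OTHER numbers (without N[4]=17): gcd([6, 24, 30, 6]) = 6
The new gcd after any change is gcd(6, new_value).
This can be at most 6.
Since 6 > old gcd 1, the gcd CAN increase (e.g., set N[4] = 6).

Answer: yes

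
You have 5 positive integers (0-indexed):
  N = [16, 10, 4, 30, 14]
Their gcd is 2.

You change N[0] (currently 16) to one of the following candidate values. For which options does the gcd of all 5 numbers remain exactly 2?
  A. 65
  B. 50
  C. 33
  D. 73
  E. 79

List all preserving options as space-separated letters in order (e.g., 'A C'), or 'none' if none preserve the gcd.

Old gcd = 2; gcd of others (without N[0]) = 2
New gcd for candidate v: gcd(2, v). Preserves old gcd iff gcd(2, v) = 2.
  Option A: v=65, gcd(2,65)=1 -> changes
  Option B: v=50, gcd(2,50)=2 -> preserves
  Option C: v=33, gcd(2,33)=1 -> changes
  Option D: v=73, gcd(2,73)=1 -> changes
  Option E: v=79, gcd(2,79)=1 -> changes

Answer: B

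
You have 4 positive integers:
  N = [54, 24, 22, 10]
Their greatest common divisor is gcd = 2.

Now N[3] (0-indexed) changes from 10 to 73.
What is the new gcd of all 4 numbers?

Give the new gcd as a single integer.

Answer: 1

Derivation:
Numbers: [54, 24, 22, 10], gcd = 2
Change: index 3, 10 -> 73
gcd of the OTHER numbers (without index 3): gcd([54, 24, 22]) = 2
New gcd = gcd(g_others, new_val) = gcd(2, 73) = 1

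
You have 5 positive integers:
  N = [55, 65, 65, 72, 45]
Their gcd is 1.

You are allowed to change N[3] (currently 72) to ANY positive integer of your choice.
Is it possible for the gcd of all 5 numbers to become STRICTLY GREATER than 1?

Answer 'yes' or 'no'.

Current gcd = 1
gcd of all OTHER numbers (without N[3]=72): gcd([55, 65, 65, 45]) = 5
The new gcd after any change is gcd(5, new_value).
This can be at most 5.
Since 5 > old gcd 1, the gcd CAN increase (e.g., set N[3] = 5).

Answer: yes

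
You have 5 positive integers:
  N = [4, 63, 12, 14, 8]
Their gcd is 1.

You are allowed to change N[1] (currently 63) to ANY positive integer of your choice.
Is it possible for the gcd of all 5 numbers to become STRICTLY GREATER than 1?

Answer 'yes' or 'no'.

Answer: yes

Derivation:
Current gcd = 1
gcd of all OTHER numbers (without N[1]=63): gcd([4, 12, 14, 8]) = 2
The new gcd after any change is gcd(2, new_value).
This can be at most 2.
Since 2 > old gcd 1, the gcd CAN increase (e.g., set N[1] = 2).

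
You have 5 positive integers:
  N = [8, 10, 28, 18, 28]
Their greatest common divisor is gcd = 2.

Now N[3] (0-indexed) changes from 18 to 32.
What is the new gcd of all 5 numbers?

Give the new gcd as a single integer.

Answer: 2

Derivation:
Numbers: [8, 10, 28, 18, 28], gcd = 2
Change: index 3, 18 -> 32
gcd of the OTHER numbers (without index 3): gcd([8, 10, 28, 28]) = 2
New gcd = gcd(g_others, new_val) = gcd(2, 32) = 2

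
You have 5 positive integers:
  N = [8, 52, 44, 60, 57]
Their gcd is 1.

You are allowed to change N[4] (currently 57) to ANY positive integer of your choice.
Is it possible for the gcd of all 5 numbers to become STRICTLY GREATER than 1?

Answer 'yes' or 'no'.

Answer: yes

Derivation:
Current gcd = 1
gcd of all OTHER numbers (without N[4]=57): gcd([8, 52, 44, 60]) = 4
The new gcd after any change is gcd(4, new_value).
This can be at most 4.
Since 4 > old gcd 1, the gcd CAN increase (e.g., set N[4] = 4).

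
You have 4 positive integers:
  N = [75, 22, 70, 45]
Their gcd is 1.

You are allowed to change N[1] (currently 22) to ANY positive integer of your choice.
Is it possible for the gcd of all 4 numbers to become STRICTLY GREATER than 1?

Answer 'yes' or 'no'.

Answer: yes

Derivation:
Current gcd = 1
gcd of all OTHER numbers (without N[1]=22): gcd([75, 70, 45]) = 5
The new gcd after any change is gcd(5, new_value).
This can be at most 5.
Since 5 > old gcd 1, the gcd CAN increase (e.g., set N[1] = 5).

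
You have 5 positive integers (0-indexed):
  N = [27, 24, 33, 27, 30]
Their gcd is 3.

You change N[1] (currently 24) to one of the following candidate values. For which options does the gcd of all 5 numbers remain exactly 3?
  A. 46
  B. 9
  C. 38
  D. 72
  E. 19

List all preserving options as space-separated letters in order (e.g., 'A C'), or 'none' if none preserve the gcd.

Old gcd = 3; gcd of others (without N[1]) = 3
New gcd for candidate v: gcd(3, v). Preserves old gcd iff gcd(3, v) = 3.
  Option A: v=46, gcd(3,46)=1 -> changes
  Option B: v=9, gcd(3,9)=3 -> preserves
  Option C: v=38, gcd(3,38)=1 -> changes
  Option D: v=72, gcd(3,72)=3 -> preserves
  Option E: v=19, gcd(3,19)=1 -> changes

Answer: B D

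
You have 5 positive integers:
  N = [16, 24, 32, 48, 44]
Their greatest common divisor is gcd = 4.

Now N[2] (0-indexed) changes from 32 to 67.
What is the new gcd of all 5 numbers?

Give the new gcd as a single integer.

Numbers: [16, 24, 32, 48, 44], gcd = 4
Change: index 2, 32 -> 67
gcd of the OTHER numbers (without index 2): gcd([16, 24, 48, 44]) = 4
New gcd = gcd(g_others, new_val) = gcd(4, 67) = 1

Answer: 1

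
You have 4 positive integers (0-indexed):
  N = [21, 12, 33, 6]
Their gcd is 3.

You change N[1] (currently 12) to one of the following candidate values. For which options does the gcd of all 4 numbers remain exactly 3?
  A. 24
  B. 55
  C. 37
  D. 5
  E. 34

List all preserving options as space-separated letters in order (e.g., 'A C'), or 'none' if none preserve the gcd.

Answer: A

Derivation:
Old gcd = 3; gcd of others (without N[1]) = 3
New gcd for candidate v: gcd(3, v). Preserves old gcd iff gcd(3, v) = 3.
  Option A: v=24, gcd(3,24)=3 -> preserves
  Option B: v=55, gcd(3,55)=1 -> changes
  Option C: v=37, gcd(3,37)=1 -> changes
  Option D: v=5, gcd(3,5)=1 -> changes
  Option E: v=34, gcd(3,34)=1 -> changes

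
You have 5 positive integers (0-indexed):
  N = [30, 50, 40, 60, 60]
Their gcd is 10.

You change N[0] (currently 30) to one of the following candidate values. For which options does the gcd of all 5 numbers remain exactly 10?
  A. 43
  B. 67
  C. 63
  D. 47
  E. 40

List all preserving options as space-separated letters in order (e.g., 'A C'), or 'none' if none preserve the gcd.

Old gcd = 10; gcd of others (without N[0]) = 10
New gcd for candidate v: gcd(10, v). Preserves old gcd iff gcd(10, v) = 10.
  Option A: v=43, gcd(10,43)=1 -> changes
  Option B: v=67, gcd(10,67)=1 -> changes
  Option C: v=63, gcd(10,63)=1 -> changes
  Option D: v=47, gcd(10,47)=1 -> changes
  Option E: v=40, gcd(10,40)=10 -> preserves

Answer: E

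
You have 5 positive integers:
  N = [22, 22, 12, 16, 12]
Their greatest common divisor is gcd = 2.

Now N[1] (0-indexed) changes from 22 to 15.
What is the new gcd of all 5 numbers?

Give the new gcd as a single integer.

Answer: 1

Derivation:
Numbers: [22, 22, 12, 16, 12], gcd = 2
Change: index 1, 22 -> 15
gcd of the OTHER numbers (without index 1): gcd([22, 12, 16, 12]) = 2
New gcd = gcd(g_others, new_val) = gcd(2, 15) = 1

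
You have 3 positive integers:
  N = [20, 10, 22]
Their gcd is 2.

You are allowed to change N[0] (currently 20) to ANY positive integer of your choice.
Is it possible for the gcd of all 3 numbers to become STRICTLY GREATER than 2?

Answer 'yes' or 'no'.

Current gcd = 2
gcd of all OTHER numbers (without N[0]=20): gcd([10, 22]) = 2
The new gcd after any change is gcd(2, new_value).
This can be at most 2.
Since 2 = old gcd 2, the gcd can only stay the same or decrease.

Answer: no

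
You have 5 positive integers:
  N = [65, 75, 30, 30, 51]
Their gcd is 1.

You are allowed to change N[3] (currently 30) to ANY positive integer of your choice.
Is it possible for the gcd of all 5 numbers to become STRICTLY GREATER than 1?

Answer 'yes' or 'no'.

Current gcd = 1
gcd of all OTHER numbers (without N[3]=30): gcd([65, 75, 30, 51]) = 1
The new gcd after any change is gcd(1, new_value).
This can be at most 1.
Since 1 = old gcd 1, the gcd can only stay the same or decrease.

Answer: no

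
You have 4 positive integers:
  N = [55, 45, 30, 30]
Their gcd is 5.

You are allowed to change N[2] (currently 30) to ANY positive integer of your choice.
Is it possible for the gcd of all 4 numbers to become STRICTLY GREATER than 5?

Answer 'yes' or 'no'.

Current gcd = 5
gcd of all OTHER numbers (without N[2]=30): gcd([55, 45, 30]) = 5
The new gcd after any change is gcd(5, new_value).
This can be at most 5.
Since 5 = old gcd 5, the gcd can only stay the same or decrease.

Answer: no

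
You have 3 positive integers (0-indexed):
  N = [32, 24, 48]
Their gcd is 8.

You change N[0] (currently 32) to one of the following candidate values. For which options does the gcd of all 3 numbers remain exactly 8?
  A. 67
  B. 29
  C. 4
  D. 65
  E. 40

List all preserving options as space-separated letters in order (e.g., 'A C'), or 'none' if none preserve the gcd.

Old gcd = 8; gcd of others (without N[0]) = 24
New gcd for candidate v: gcd(24, v). Preserves old gcd iff gcd(24, v) = 8.
  Option A: v=67, gcd(24,67)=1 -> changes
  Option B: v=29, gcd(24,29)=1 -> changes
  Option C: v=4, gcd(24,4)=4 -> changes
  Option D: v=65, gcd(24,65)=1 -> changes
  Option E: v=40, gcd(24,40)=8 -> preserves

Answer: E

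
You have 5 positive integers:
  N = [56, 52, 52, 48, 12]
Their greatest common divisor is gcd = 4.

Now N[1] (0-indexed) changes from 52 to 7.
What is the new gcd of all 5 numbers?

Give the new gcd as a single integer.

Numbers: [56, 52, 52, 48, 12], gcd = 4
Change: index 1, 52 -> 7
gcd of the OTHER numbers (without index 1): gcd([56, 52, 48, 12]) = 4
New gcd = gcd(g_others, new_val) = gcd(4, 7) = 1

Answer: 1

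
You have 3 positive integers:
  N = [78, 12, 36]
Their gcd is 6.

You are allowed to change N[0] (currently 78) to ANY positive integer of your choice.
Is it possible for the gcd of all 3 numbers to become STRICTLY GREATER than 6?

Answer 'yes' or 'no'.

Answer: yes

Derivation:
Current gcd = 6
gcd of all OTHER numbers (without N[0]=78): gcd([12, 36]) = 12
The new gcd after any change is gcd(12, new_value).
This can be at most 12.
Since 12 > old gcd 6, the gcd CAN increase (e.g., set N[0] = 12).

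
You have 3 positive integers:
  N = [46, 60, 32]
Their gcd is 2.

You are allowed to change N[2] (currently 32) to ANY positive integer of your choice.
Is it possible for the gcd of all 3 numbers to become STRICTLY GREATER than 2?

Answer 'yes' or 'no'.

Answer: no

Derivation:
Current gcd = 2
gcd of all OTHER numbers (without N[2]=32): gcd([46, 60]) = 2
The new gcd after any change is gcd(2, new_value).
This can be at most 2.
Since 2 = old gcd 2, the gcd can only stay the same or decrease.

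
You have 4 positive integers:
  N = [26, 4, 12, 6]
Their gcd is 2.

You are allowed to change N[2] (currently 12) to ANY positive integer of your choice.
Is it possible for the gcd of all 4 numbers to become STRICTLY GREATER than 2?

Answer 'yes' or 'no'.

Answer: no

Derivation:
Current gcd = 2
gcd of all OTHER numbers (without N[2]=12): gcd([26, 4, 6]) = 2
The new gcd after any change is gcd(2, new_value).
This can be at most 2.
Since 2 = old gcd 2, the gcd can only stay the same or decrease.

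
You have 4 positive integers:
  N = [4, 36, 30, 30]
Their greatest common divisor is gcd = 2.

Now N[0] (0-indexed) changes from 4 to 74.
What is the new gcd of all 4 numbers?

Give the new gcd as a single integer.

Numbers: [4, 36, 30, 30], gcd = 2
Change: index 0, 4 -> 74
gcd of the OTHER numbers (without index 0): gcd([36, 30, 30]) = 6
New gcd = gcd(g_others, new_val) = gcd(6, 74) = 2

Answer: 2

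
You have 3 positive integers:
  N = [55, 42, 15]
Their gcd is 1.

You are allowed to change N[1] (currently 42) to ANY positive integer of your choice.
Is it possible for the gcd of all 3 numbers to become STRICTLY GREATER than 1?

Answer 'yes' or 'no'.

Current gcd = 1
gcd of all OTHER numbers (without N[1]=42): gcd([55, 15]) = 5
The new gcd after any change is gcd(5, new_value).
This can be at most 5.
Since 5 > old gcd 1, the gcd CAN increase (e.g., set N[1] = 5).

Answer: yes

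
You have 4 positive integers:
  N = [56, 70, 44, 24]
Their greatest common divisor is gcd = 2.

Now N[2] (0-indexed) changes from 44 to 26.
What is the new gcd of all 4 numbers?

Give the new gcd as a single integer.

Answer: 2

Derivation:
Numbers: [56, 70, 44, 24], gcd = 2
Change: index 2, 44 -> 26
gcd of the OTHER numbers (without index 2): gcd([56, 70, 24]) = 2
New gcd = gcd(g_others, new_val) = gcd(2, 26) = 2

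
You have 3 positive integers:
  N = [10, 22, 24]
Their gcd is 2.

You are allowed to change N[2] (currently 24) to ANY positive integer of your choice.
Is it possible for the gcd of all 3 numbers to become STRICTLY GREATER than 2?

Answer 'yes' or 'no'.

Current gcd = 2
gcd of all OTHER numbers (without N[2]=24): gcd([10, 22]) = 2
The new gcd after any change is gcd(2, new_value).
This can be at most 2.
Since 2 = old gcd 2, the gcd can only stay the same or decrease.

Answer: no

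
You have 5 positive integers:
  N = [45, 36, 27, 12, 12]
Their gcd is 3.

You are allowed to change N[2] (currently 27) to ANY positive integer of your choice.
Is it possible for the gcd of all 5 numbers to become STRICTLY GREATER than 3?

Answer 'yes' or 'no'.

Current gcd = 3
gcd of all OTHER numbers (without N[2]=27): gcd([45, 36, 12, 12]) = 3
The new gcd after any change is gcd(3, new_value).
This can be at most 3.
Since 3 = old gcd 3, the gcd can only stay the same or decrease.

Answer: no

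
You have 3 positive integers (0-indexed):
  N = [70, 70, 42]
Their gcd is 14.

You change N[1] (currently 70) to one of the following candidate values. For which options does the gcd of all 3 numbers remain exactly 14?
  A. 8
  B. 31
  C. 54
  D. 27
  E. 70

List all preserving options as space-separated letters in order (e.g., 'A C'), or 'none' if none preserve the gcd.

Answer: E

Derivation:
Old gcd = 14; gcd of others (without N[1]) = 14
New gcd for candidate v: gcd(14, v). Preserves old gcd iff gcd(14, v) = 14.
  Option A: v=8, gcd(14,8)=2 -> changes
  Option B: v=31, gcd(14,31)=1 -> changes
  Option C: v=54, gcd(14,54)=2 -> changes
  Option D: v=27, gcd(14,27)=1 -> changes
  Option E: v=70, gcd(14,70)=14 -> preserves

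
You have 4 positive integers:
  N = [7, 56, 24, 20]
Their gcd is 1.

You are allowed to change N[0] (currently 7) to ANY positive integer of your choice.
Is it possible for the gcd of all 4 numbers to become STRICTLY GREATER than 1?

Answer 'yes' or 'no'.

Current gcd = 1
gcd of all OTHER numbers (without N[0]=7): gcd([56, 24, 20]) = 4
The new gcd after any change is gcd(4, new_value).
This can be at most 4.
Since 4 > old gcd 1, the gcd CAN increase (e.g., set N[0] = 4).

Answer: yes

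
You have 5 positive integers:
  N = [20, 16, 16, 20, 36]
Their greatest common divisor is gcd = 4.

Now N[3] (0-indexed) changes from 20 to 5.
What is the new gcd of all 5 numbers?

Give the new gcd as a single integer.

Numbers: [20, 16, 16, 20, 36], gcd = 4
Change: index 3, 20 -> 5
gcd of the OTHER numbers (without index 3): gcd([20, 16, 16, 36]) = 4
New gcd = gcd(g_others, new_val) = gcd(4, 5) = 1

Answer: 1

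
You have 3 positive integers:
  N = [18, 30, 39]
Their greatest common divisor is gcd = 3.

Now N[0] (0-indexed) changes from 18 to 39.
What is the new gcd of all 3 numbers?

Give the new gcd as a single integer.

Numbers: [18, 30, 39], gcd = 3
Change: index 0, 18 -> 39
gcd of the OTHER numbers (without index 0): gcd([30, 39]) = 3
New gcd = gcd(g_others, new_val) = gcd(3, 39) = 3

Answer: 3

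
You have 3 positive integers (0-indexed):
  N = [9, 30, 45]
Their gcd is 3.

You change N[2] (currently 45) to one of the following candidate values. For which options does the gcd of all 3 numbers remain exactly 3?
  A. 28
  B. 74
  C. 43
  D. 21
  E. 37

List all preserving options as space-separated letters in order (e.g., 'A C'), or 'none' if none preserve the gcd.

Answer: D

Derivation:
Old gcd = 3; gcd of others (without N[2]) = 3
New gcd for candidate v: gcd(3, v). Preserves old gcd iff gcd(3, v) = 3.
  Option A: v=28, gcd(3,28)=1 -> changes
  Option B: v=74, gcd(3,74)=1 -> changes
  Option C: v=43, gcd(3,43)=1 -> changes
  Option D: v=21, gcd(3,21)=3 -> preserves
  Option E: v=37, gcd(3,37)=1 -> changes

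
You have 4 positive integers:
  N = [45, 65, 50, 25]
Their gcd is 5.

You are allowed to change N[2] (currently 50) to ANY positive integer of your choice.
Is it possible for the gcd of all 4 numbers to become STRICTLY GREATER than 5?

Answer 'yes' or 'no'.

Current gcd = 5
gcd of all OTHER numbers (without N[2]=50): gcd([45, 65, 25]) = 5
The new gcd after any change is gcd(5, new_value).
This can be at most 5.
Since 5 = old gcd 5, the gcd can only stay the same or decrease.

Answer: no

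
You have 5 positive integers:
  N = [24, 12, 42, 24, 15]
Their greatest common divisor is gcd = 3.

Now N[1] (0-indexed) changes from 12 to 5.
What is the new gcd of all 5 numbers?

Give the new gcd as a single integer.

Answer: 1

Derivation:
Numbers: [24, 12, 42, 24, 15], gcd = 3
Change: index 1, 12 -> 5
gcd of the OTHER numbers (without index 1): gcd([24, 42, 24, 15]) = 3
New gcd = gcd(g_others, new_val) = gcd(3, 5) = 1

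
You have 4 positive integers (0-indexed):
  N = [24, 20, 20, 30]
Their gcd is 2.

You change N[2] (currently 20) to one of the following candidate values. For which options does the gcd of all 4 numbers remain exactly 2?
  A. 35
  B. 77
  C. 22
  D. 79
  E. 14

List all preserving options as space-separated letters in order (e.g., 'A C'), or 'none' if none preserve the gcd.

Answer: C E

Derivation:
Old gcd = 2; gcd of others (without N[2]) = 2
New gcd for candidate v: gcd(2, v). Preserves old gcd iff gcd(2, v) = 2.
  Option A: v=35, gcd(2,35)=1 -> changes
  Option B: v=77, gcd(2,77)=1 -> changes
  Option C: v=22, gcd(2,22)=2 -> preserves
  Option D: v=79, gcd(2,79)=1 -> changes
  Option E: v=14, gcd(2,14)=2 -> preserves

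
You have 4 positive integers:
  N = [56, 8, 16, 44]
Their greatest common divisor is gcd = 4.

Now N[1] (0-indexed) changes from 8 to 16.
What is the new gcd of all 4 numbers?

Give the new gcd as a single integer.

Answer: 4

Derivation:
Numbers: [56, 8, 16, 44], gcd = 4
Change: index 1, 8 -> 16
gcd of the OTHER numbers (without index 1): gcd([56, 16, 44]) = 4
New gcd = gcd(g_others, new_val) = gcd(4, 16) = 4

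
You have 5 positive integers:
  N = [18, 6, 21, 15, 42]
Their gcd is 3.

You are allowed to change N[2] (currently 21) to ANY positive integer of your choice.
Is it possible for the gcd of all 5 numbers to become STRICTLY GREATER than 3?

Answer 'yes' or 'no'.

Answer: no

Derivation:
Current gcd = 3
gcd of all OTHER numbers (without N[2]=21): gcd([18, 6, 15, 42]) = 3
The new gcd after any change is gcd(3, new_value).
This can be at most 3.
Since 3 = old gcd 3, the gcd can only stay the same or decrease.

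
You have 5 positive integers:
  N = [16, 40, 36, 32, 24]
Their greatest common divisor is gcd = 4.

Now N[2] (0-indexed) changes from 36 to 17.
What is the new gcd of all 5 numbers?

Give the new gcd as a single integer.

Numbers: [16, 40, 36, 32, 24], gcd = 4
Change: index 2, 36 -> 17
gcd of the OTHER numbers (without index 2): gcd([16, 40, 32, 24]) = 8
New gcd = gcd(g_others, new_val) = gcd(8, 17) = 1

Answer: 1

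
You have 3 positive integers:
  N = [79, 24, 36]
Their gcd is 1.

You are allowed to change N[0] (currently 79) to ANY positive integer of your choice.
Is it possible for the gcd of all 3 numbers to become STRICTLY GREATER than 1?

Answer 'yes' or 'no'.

Answer: yes

Derivation:
Current gcd = 1
gcd of all OTHER numbers (without N[0]=79): gcd([24, 36]) = 12
The new gcd after any change is gcd(12, new_value).
This can be at most 12.
Since 12 > old gcd 1, the gcd CAN increase (e.g., set N[0] = 12).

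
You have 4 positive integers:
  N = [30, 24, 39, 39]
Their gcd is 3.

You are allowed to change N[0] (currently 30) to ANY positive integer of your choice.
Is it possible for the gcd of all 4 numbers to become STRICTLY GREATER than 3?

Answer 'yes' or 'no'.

Current gcd = 3
gcd of all OTHER numbers (without N[0]=30): gcd([24, 39, 39]) = 3
The new gcd after any change is gcd(3, new_value).
This can be at most 3.
Since 3 = old gcd 3, the gcd can only stay the same or decrease.

Answer: no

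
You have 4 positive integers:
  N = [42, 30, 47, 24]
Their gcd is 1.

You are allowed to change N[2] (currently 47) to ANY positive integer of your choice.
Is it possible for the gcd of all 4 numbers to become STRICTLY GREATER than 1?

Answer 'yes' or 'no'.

Answer: yes

Derivation:
Current gcd = 1
gcd of all OTHER numbers (without N[2]=47): gcd([42, 30, 24]) = 6
The new gcd after any change is gcd(6, new_value).
This can be at most 6.
Since 6 > old gcd 1, the gcd CAN increase (e.g., set N[2] = 6).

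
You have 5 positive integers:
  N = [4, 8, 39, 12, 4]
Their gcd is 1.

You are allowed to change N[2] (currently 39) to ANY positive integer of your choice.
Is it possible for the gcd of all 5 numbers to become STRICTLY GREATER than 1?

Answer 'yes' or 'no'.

Answer: yes

Derivation:
Current gcd = 1
gcd of all OTHER numbers (without N[2]=39): gcd([4, 8, 12, 4]) = 4
The new gcd after any change is gcd(4, new_value).
This can be at most 4.
Since 4 > old gcd 1, the gcd CAN increase (e.g., set N[2] = 4).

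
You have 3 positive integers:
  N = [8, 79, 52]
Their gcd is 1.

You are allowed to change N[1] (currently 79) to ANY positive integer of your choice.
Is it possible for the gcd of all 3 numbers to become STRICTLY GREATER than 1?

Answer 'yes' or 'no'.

Answer: yes

Derivation:
Current gcd = 1
gcd of all OTHER numbers (without N[1]=79): gcd([8, 52]) = 4
The new gcd after any change is gcd(4, new_value).
This can be at most 4.
Since 4 > old gcd 1, the gcd CAN increase (e.g., set N[1] = 4).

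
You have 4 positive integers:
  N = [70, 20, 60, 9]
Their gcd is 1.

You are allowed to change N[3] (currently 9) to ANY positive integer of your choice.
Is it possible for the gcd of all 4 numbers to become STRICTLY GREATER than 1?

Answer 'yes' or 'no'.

Current gcd = 1
gcd of all OTHER numbers (without N[3]=9): gcd([70, 20, 60]) = 10
The new gcd after any change is gcd(10, new_value).
This can be at most 10.
Since 10 > old gcd 1, the gcd CAN increase (e.g., set N[3] = 10).

Answer: yes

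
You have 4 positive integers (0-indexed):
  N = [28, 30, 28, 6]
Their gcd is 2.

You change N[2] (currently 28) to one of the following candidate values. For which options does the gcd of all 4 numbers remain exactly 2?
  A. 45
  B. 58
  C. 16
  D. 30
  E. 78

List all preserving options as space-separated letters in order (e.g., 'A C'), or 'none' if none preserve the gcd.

Old gcd = 2; gcd of others (without N[2]) = 2
New gcd for candidate v: gcd(2, v). Preserves old gcd iff gcd(2, v) = 2.
  Option A: v=45, gcd(2,45)=1 -> changes
  Option B: v=58, gcd(2,58)=2 -> preserves
  Option C: v=16, gcd(2,16)=2 -> preserves
  Option D: v=30, gcd(2,30)=2 -> preserves
  Option E: v=78, gcd(2,78)=2 -> preserves

Answer: B C D E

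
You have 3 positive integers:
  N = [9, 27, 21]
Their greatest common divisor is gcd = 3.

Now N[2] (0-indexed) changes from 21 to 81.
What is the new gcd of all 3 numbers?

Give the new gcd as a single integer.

Numbers: [9, 27, 21], gcd = 3
Change: index 2, 21 -> 81
gcd of the OTHER numbers (without index 2): gcd([9, 27]) = 9
New gcd = gcd(g_others, new_val) = gcd(9, 81) = 9

Answer: 9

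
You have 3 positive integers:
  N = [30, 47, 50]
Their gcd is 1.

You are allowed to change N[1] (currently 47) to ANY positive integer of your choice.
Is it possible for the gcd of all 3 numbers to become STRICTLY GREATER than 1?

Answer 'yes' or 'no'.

Current gcd = 1
gcd of all OTHER numbers (without N[1]=47): gcd([30, 50]) = 10
The new gcd after any change is gcd(10, new_value).
This can be at most 10.
Since 10 > old gcd 1, the gcd CAN increase (e.g., set N[1] = 10).

Answer: yes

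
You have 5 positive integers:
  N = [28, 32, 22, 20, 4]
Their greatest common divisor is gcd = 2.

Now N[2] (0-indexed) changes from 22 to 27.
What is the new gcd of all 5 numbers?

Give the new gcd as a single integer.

Numbers: [28, 32, 22, 20, 4], gcd = 2
Change: index 2, 22 -> 27
gcd of the OTHER numbers (without index 2): gcd([28, 32, 20, 4]) = 4
New gcd = gcd(g_others, new_val) = gcd(4, 27) = 1

Answer: 1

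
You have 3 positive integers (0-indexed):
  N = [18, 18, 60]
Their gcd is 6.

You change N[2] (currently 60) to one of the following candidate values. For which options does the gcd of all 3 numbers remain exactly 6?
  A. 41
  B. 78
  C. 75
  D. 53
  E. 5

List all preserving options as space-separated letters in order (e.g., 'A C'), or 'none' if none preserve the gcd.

Old gcd = 6; gcd of others (without N[2]) = 18
New gcd for candidate v: gcd(18, v). Preserves old gcd iff gcd(18, v) = 6.
  Option A: v=41, gcd(18,41)=1 -> changes
  Option B: v=78, gcd(18,78)=6 -> preserves
  Option C: v=75, gcd(18,75)=3 -> changes
  Option D: v=53, gcd(18,53)=1 -> changes
  Option E: v=5, gcd(18,5)=1 -> changes

Answer: B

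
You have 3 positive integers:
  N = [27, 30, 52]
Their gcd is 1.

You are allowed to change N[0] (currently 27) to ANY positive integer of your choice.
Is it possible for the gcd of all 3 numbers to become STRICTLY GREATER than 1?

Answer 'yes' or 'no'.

Current gcd = 1
gcd of all OTHER numbers (without N[0]=27): gcd([30, 52]) = 2
The new gcd after any change is gcd(2, new_value).
This can be at most 2.
Since 2 > old gcd 1, the gcd CAN increase (e.g., set N[0] = 2).

Answer: yes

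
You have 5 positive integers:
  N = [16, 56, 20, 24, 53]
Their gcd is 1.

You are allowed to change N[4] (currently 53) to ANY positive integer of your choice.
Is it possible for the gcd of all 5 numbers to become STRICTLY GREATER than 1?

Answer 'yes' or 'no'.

Answer: yes

Derivation:
Current gcd = 1
gcd of all OTHER numbers (without N[4]=53): gcd([16, 56, 20, 24]) = 4
The new gcd after any change is gcd(4, new_value).
This can be at most 4.
Since 4 > old gcd 1, the gcd CAN increase (e.g., set N[4] = 4).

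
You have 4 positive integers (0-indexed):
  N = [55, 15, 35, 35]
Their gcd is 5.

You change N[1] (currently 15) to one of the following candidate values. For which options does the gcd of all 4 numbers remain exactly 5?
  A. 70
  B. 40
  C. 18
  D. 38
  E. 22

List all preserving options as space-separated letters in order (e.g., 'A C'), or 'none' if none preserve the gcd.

Answer: A B

Derivation:
Old gcd = 5; gcd of others (without N[1]) = 5
New gcd for candidate v: gcd(5, v). Preserves old gcd iff gcd(5, v) = 5.
  Option A: v=70, gcd(5,70)=5 -> preserves
  Option B: v=40, gcd(5,40)=5 -> preserves
  Option C: v=18, gcd(5,18)=1 -> changes
  Option D: v=38, gcd(5,38)=1 -> changes
  Option E: v=22, gcd(5,22)=1 -> changes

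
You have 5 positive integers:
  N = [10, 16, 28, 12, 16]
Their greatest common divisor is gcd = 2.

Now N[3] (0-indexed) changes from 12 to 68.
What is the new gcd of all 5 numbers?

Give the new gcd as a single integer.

Answer: 2

Derivation:
Numbers: [10, 16, 28, 12, 16], gcd = 2
Change: index 3, 12 -> 68
gcd of the OTHER numbers (without index 3): gcd([10, 16, 28, 16]) = 2
New gcd = gcd(g_others, new_val) = gcd(2, 68) = 2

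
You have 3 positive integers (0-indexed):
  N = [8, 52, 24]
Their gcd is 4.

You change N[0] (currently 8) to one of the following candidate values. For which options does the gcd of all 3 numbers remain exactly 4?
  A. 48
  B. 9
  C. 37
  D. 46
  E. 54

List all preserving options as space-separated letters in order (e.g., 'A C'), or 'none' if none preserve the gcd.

Answer: A

Derivation:
Old gcd = 4; gcd of others (without N[0]) = 4
New gcd for candidate v: gcd(4, v). Preserves old gcd iff gcd(4, v) = 4.
  Option A: v=48, gcd(4,48)=4 -> preserves
  Option B: v=9, gcd(4,9)=1 -> changes
  Option C: v=37, gcd(4,37)=1 -> changes
  Option D: v=46, gcd(4,46)=2 -> changes
  Option E: v=54, gcd(4,54)=2 -> changes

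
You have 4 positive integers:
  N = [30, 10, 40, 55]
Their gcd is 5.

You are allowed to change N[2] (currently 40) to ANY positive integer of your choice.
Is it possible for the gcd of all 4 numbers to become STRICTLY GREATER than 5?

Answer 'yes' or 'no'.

Answer: no

Derivation:
Current gcd = 5
gcd of all OTHER numbers (without N[2]=40): gcd([30, 10, 55]) = 5
The new gcd after any change is gcd(5, new_value).
This can be at most 5.
Since 5 = old gcd 5, the gcd can only stay the same or decrease.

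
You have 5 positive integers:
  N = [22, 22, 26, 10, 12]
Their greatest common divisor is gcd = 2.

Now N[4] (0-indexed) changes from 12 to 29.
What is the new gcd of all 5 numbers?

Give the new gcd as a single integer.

Answer: 1

Derivation:
Numbers: [22, 22, 26, 10, 12], gcd = 2
Change: index 4, 12 -> 29
gcd of the OTHER numbers (without index 4): gcd([22, 22, 26, 10]) = 2
New gcd = gcd(g_others, new_val) = gcd(2, 29) = 1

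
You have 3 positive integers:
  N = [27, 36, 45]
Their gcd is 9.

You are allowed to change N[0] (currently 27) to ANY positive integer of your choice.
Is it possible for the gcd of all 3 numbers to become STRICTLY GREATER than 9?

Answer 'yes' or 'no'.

Answer: no

Derivation:
Current gcd = 9
gcd of all OTHER numbers (without N[0]=27): gcd([36, 45]) = 9
The new gcd after any change is gcd(9, new_value).
This can be at most 9.
Since 9 = old gcd 9, the gcd can only stay the same or decrease.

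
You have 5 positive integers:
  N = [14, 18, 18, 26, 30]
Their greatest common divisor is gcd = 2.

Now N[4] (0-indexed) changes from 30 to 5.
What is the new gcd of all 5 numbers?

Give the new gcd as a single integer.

Answer: 1

Derivation:
Numbers: [14, 18, 18, 26, 30], gcd = 2
Change: index 4, 30 -> 5
gcd of the OTHER numbers (without index 4): gcd([14, 18, 18, 26]) = 2
New gcd = gcd(g_others, new_val) = gcd(2, 5) = 1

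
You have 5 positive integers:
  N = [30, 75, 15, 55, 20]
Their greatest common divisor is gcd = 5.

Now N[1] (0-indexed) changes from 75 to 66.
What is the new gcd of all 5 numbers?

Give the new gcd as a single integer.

Answer: 1

Derivation:
Numbers: [30, 75, 15, 55, 20], gcd = 5
Change: index 1, 75 -> 66
gcd of the OTHER numbers (without index 1): gcd([30, 15, 55, 20]) = 5
New gcd = gcd(g_others, new_val) = gcd(5, 66) = 1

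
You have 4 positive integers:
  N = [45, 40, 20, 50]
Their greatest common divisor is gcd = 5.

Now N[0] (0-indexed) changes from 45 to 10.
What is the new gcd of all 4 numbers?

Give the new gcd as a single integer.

Answer: 10

Derivation:
Numbers: [45, 40, 20, 50], gcd = 5
Change: index 0, 45 -> 10
gcd of the OTHER numbers (without index 0): gcd([40, 20, 50]) = 10
New gcd = gcd(g_others, new_val) = gcd(10, 10) = 10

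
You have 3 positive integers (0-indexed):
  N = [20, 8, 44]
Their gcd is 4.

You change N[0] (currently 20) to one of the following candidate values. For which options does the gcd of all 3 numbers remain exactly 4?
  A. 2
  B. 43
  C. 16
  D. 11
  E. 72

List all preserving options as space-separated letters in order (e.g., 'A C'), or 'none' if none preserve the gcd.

Answer: C E

Derivation:
Old gcd = 4; gcd of others (without N[0]) = 4
New gcd for candidate v: gcd(4, v). Preserves old gcd iff gcd(4, v) = 4.
  Option A: v=2, gcd(4,2)=2 -> changes
  Option B: v=43, gcd(4,43)=1 -> changes
  Option C: v=16, gcd(4,16)=4 -> preserves
  Option D: v=11, gcd(4,11)=1 -> changes
  Option E: v=72, gcd(4,72)=4 -> preserves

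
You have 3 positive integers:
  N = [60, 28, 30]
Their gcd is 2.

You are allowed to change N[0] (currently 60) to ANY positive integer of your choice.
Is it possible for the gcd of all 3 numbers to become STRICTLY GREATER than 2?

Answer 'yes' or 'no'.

Current gcd = 2
gcd of all OTHER numbers (without N[0]=60): gcd([28, 30]) = 2
The new gcd after any change is gcd(2, new_value).
This can be at most 2.
Since 2 = old gcd 2, the gcd can only stay the same or decrease.

Answer: no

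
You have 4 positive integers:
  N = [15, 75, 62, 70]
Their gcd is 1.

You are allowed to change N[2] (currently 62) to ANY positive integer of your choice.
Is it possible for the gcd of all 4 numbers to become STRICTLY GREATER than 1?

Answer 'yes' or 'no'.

Answer: yes

Derivation:
Current gcd = 1
gcd of all OTHER numbers (without N[2]=62): gcd([15, 75, 70]) = 5
The new gcd after any change is gcd(5, new_value).
This can be at most 5.
Since 5 > old gcd 1, the gcd CAN increase (e.g., set N[2] = 5).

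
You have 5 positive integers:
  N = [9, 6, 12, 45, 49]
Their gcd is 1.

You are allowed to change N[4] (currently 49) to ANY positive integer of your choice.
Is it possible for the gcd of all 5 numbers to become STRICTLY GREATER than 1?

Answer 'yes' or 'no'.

Answer: yes

Derivation:
Current gcd = 1
gcd of all OTHER numbers (without N[4]=49): gcd([9, 6, 12, 45]) = 3
The new gcd after any change is gcd(3, new_value).
This can be at most 3.
Since 3 > old gcd 1, the gcd CAN increase (e.g., set N[4] = 3).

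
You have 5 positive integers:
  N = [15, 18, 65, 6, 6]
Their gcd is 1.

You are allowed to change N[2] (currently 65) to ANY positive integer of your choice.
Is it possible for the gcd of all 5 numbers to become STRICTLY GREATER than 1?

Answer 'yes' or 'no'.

Current gcd = 1
gcd of all OTHER numbers (without N[2]=65): gcd([15, 18, 6, 6]) = 3
The new gcd after any change is gcd(3, new_value).
This can be at most 3.
Since 3 > old gcd 1, the gcd CAN increase (e.g., set N[2] = 3).

Answer: yes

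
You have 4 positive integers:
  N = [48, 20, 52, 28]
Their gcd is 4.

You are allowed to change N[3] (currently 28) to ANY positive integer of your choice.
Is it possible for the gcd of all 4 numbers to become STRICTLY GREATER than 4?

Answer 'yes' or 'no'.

Current gcd = 4
gcd of all OTHER numbers (without N[3]=28): gcd([48, 20, 52]) = 4
The new gcd after any change is gcd(4, new_value).
This can be at most 4.
Since 4 = old gcd 4, the gcd can only stay the same or decrease.

Answer: no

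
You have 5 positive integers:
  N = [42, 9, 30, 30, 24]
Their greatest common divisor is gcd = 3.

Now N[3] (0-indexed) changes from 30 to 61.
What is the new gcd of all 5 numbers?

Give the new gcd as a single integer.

Numbers: [42, 9, 30, 30, 24], gcd = 3
Change: index 3, 30 -> 61
gcd of the OTHER numbers (without index 3): gcd([42, 9, 30, 24]) = 3
New gcd = gcd(g_others, new_val) = gcd(3, 61) = 1

Answer: 1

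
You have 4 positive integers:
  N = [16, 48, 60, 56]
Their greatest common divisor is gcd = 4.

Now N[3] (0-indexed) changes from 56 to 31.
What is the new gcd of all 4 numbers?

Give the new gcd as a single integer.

Answer: 1

Derivation:
Numbers: [16, 48, 60, 56], gcd = 4
Change: index 3, 56 -> 31
gcd of the OTHER numbers (without index 3): gcd([16, 48, 60]) = 4
New gcd = gcd(g_others, new_val) = gcd(4, 31) = 1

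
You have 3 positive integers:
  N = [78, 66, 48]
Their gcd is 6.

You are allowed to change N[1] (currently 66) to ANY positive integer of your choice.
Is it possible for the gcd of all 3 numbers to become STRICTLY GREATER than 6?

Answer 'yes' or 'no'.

Answer: no

Derivation:
Current gcd = 6
gcd of all OTHER numbers (without N[1]=66): gcd([78, 48]) = 6
The new gcd after any change is gcd(6, new_value).
This can be at most 6.
Since 6 = old gcd 6, the gcd can only stay the same or decrease.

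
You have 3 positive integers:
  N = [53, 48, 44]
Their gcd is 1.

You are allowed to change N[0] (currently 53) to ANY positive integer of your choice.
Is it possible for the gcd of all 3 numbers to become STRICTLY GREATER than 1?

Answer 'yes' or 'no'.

Answer: yes

Derivation:
Current gcd = 1
gcd of all OTHER numbers (without N[0]=53): gcd([48, 44]) = 4
The new gcd after any change is gcd(4, new_value).
This can be at most 4.
Since 4 > old gcd 1, the gcd CAN increase (e.g., set N[0] = 4).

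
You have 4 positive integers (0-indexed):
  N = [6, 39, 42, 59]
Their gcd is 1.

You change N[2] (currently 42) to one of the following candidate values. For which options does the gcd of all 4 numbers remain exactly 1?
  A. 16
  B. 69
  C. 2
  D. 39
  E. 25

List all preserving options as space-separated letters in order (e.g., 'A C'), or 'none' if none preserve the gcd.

Answer: A B C D E

Derivation:
Old gcd = 1; gcd of others (without N[2]) = 1
New gcd for candidate v: gcd(1, v). Preserves old gcd iff gcd(1, v) = 1.
  Option A: v=16, gcd(1,16)=1 -> preserves
  Option B: v=69, gcd(1,69)=1 -> preserves
  Option C: v=2, gcd(1,2)=1 -> preserves
  Option D: v=39, gcd(1,39)=1 -> preserves
  Option E: v=25, gcd(1,25)=1 -> preserves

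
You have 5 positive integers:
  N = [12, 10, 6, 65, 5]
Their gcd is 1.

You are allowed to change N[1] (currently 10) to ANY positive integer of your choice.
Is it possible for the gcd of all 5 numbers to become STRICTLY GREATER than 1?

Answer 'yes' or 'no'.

Answer: no

Derivation:
Current gcd = 1
gcd of all OTHER numbers (without N[1]=10): gcd([12, 6, 65, 5]) = 1
The new gcd after any change is gcd(1, new_value).
This can be at most 1.
Since 1 = old gcd 1, the gcd can only stay the same or decrease.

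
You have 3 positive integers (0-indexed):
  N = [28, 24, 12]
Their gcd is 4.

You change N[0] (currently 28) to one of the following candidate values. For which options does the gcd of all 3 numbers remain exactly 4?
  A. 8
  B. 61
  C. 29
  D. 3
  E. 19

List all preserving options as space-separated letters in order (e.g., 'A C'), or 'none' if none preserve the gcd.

Answer: A

Derivation:
Old gcd = 4; gcd of others (without N[0]) = 12
New gcd for candidate v: gcd(12, v). Preserves old gcd iff gcd(12, v) = 4.
  Option A: v=8, gcd(12,8)=4 -> preserves
  Option B: v=61, gcd(12,61)=1 -> changes
  Option C: v=29, gcd(12,29)=1 -> changes
  Option D: v=3, gcd(12,3)=3 -> changes
  Option E: v=19, gcd(12,19)=1 -> changes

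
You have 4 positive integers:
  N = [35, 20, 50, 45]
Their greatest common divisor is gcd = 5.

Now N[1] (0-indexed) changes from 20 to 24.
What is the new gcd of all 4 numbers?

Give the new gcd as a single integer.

Answer: 1

Derivation:
Numbers: [35, 20, 50, 45], gcd = 5
Change: index 1, 20 -> 24
gcd of the OTHER numbers (without index 1): gcd([35, 50, 45]) = 5
New gcd = gcd(g_others, new_val) = gcd(5, 24) = 1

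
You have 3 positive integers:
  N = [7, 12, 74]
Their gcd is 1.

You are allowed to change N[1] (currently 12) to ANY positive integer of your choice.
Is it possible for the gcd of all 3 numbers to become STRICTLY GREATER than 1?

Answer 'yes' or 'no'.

Answer: no

Derivation:
Current gcd = 1
gcd of all OTHER numbers (without N[1]=12): gcd([7, 74]) = 1
The new gcd after any change is gcd(1, new_value).
This can be at most 1.
Since 1 = old gcd 1, the gcd can only stay the same or decrease.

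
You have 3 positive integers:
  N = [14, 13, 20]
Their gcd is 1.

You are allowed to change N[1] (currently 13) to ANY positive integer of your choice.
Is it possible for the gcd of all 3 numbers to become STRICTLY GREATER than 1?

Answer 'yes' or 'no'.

Answer: yes

Derivation:
Current gcd = 1
gcd of all OTHER numbers (without N[1]=13): gcd([14, 20]) = 2
The new gcd after any change is gcd(2, new_value).
This can be at most 2.
Since 2 > old gcd 1, the gcd CAN increase (e.g., set N[1] = 2).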